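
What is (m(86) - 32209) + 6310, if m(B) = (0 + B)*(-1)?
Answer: -25985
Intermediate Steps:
m(B) = -B (m(B) = B*(-1) = -B)
(m(86) - 32209) + 6310 = (-1*86 - 32209) + 6310 = (-86 - 32209) + 6310 = -32295 + 6310 = -25985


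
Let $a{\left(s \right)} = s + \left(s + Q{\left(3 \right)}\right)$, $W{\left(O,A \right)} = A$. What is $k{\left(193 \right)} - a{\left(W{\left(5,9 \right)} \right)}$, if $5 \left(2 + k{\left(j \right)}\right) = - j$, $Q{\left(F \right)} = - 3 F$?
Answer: $- \frac{248}{5} \approx -49.6$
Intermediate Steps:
$k{\left(j \right)} = -2 - \frac{j}{5}$ ($k{\left(j \right)} = -2 + \frac{\left(-1\right) j}{5} = -2 - \frac{j}{5}$)
$a{\left(s \right)} = -9 + 2 s$ ($a{\left(s \right)} = s + \left(s - 9\right) = s + \left(-9 + s\right) = -9 + 2 s$)
$k{\left(193 \right)} - a{\left(W{\left(5,9 \right)} \right)} = \left(-2 - \frac{193}{5}\right) - \left(-9 + 2 \cdot 9\right) = \left(-2 - \frac{193}{5}\right) - \left(-9 + 18\right) = - \frac{203}{5} - 9 = - \frac{248}{5}$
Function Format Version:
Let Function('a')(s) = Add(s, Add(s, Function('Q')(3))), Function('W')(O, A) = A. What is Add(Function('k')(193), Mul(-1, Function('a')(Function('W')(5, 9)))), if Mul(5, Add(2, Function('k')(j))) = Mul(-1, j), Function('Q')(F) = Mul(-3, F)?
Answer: Rational(-248, 5) ≈ -49.600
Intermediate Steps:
Function('k')(j) = Add(-2, Mul(Rational(-1, 5), j)) (Function('k')(j) = Add(-2, Mul(Rational(1, 5), Mul(-1, j))) = Add(-2, Mul(Rational(-1, 5), j)))
Function('a')(s) = Add(-9, Mul(2, s)) (Function('a')(s) = Add(s, Add(s, Mul(-3, 3))) = Add(s, Add(s, -9)) = Add(s, Add(-9, s)) = Add(-9, Mul(2, s)))
Add(Function('k')(193), Mul(-1, Function('a')(Function('W')(5, 9)))) = Add(Add(-2, Mul(Rational(-1, 5), 193)), Mul(-1, Add(-9, Mul(2, 9)))) = Add(Add(-2, Rational(-193, 5)), Mul(-1, Add(-9, 18))) = Add(Rational(-203, 5), Mul(-1, 9)) = Add(Rational(-203, 5), -9) = Rational(-248, 5)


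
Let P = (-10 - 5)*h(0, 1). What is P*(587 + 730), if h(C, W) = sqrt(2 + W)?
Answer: -19755*sqrt(3) ≈ -34217.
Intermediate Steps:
P = -15*sqrt(3) (P = (-10 - 5)*sqrt(2 + 1) = -15*sqrt(3) ≈ -25.981)
P*(587 + 730) = (-15*sqrt(3))*(587 + 730) = -15*sqrt(3)*1317 = -19755*sqrt(3)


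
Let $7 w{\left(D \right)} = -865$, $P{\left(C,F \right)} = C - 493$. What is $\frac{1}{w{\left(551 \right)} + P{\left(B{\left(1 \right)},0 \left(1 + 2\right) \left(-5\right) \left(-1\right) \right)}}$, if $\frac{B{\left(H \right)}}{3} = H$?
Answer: $- \frac{7}{4295} \approx -0.0016298$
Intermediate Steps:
$B{\left(H \right)} = 3 H$
$P{\left(C,F \right)} = -493 + C$ ($P{\left(C,F \right)} = C - 493 = -493 + C$)
$w{\left(D \right)} = - \frac{865}{7}$ ($w{\left(D \right)} = \frac{1}{7} \left(-865\right) = - \frac{865}{7}$)
$\frac{1}{w{\left(551 \right)} + P{\left(B{\left(1 \right)},0 \left(1 + 2\right) \left(-5\right) \left(-1\right) \right)}} = \frac{1}{- \frac{865}{7} + \left(-493 + 3 \cdot 1\right)} = \frac{1}{- \frac{865}{7} + \left(-493 + 3\right)} = \frac{1}{- \frac{865}{7} - 490} = \frac{1}{- \frac{4295}{7}} = - \frac{7}{4295}$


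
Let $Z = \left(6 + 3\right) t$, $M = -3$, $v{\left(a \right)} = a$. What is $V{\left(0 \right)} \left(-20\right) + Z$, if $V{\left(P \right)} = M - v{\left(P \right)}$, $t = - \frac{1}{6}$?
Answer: $\frac{117}{2} \approx 58.5$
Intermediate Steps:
$t = - \frac{1}{6}$ ($t = \left(-1\right) \frac{1}{6} = - \frac{1}{6} \approx -0.16667$)
$V{\left(P \right)} = -3 - P$
$Z = - \frac{3}{2}$ ($Z = \left(6 + 3\right) \left(- \frac{1}{6}\right) = 9 \left(- \frac{1}{6}\right) = - \frac{3}{2} \approx -1.5$)
$V{\left(0 \right)} \left(-20\right) + Z = \left(-3 - 0\right) \left(-20\right) - \frac{3}{2} = \left(-3 + 0\right) \left(-20\right) - \frac{3}{2} = \left(-3\right) \left(-20\right) - \frac{3}{2} = 60 - \frac{3}{2} = \frac{117}{2}$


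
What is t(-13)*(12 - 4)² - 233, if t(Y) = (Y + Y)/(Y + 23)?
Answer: -1997/5 ≈ -399.40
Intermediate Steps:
t(Y) = 2*Y/(23 + Y) (t(Y) = (2*Y)/(23 + Y) = 2*Y/(23 + Y))
t(-13)*(12 - 4)² - 233 = (2*(-13)/(23 - 13))*(12 - 4)² - 233 = (2*(-13)/10)*8² - 233 = (2*(-13)*(⅒))*64 - 233 = -13/5*64 - 233 = -832/5 - 233 = -1997/5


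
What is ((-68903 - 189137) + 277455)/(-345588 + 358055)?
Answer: 19415/12467 ≈ 1.5573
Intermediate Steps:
((-68903 - 189137) + 277455)/(-345588 + 358055) = (-258040 + 277455)/12467 = 19415*(1/12467) = 19415/12467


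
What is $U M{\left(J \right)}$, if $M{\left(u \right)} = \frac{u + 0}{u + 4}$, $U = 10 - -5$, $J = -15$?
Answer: $\frac{225}{11} \approx 20.455$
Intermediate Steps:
$U = 15$ ($U = 10 + 5 = 15$)
$M{\left(u \right)} = \frac{u}{4 + u}$
$U M{\left(J \right)} = 15 \left(- \frac{15}{4 - 15}\right) = 15 \left(- \frac{15}{-11}\right) = 15 \left(\left(-15\right) \left(- \frac{1}{11}\right)\right) = 15 \cdot \frac{15}{11} = \frac{225}{11}$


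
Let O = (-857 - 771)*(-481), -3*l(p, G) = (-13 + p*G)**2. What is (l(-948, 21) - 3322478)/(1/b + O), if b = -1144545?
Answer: -155205519217625/896256564059 ≈ -173.17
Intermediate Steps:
l(p, G) = -(-13 + G*p)**2/3 (l(p, G) = -(-13 + p*G)**2/3 = -(-13 + G*p)**2/3)
O = 783068 (O = -1628*(-481) = 783068)
(l(-948, 21) - 3322478)/(1/b + O) = (-(-13 + 21*(-948))**2/3 - 3322478)/(1/(-1144545) + 783068) = (-(-13 - 19908)**2/3 - 3322478)/(-1/1144545 + 783068) = (-1/3*(-19921)**2 - 3322478)/(896256564059/1144545) = (-1/3*396846241 - 3322478)*(1144545/896256564059) = (-396846241/3 - 3322478)*(1144545/896256564059) = -406813675/3*1144545/896256564059 = -155205519217625/896256564059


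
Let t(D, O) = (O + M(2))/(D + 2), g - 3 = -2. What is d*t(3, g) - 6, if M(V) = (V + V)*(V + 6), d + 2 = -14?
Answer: -558/5 ≈ -111.60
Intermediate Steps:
d = -16 (d = -2 - 14 = -16)
M(V) = 2*V*(6 + V) (M(V) = (2*V)*(6 + V) = 2*V*(6 + V))
g = 1 (g = 3 - 2 = 1)
t(D, O) = (32 + O)/(2 + D) (t(D, O) = (O + 2*2*(6 + 2))/(D + 2) = (O + 2*2*8)/(2 + D) = (O + 32)/(2 + D) = (32 + O)/(2 + D))
d*t(3, g) - 6 = -16*(32 + 1)/(2 + 3) - 6 = -16*33/5 - 6 = -528/5 - 6 = -558/5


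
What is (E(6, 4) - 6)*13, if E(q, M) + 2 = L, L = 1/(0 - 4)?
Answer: -429/4 ≈ -107.25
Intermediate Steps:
L = -1/4 (L = 1/(-4) = -1/4 ≈ -0.25000)
E(q, M) = -9/4 (E(q, M) = -2 - 1/4 = -9/4)
(E(6, 4) - 6)*13 = (-9/4 - 6)*13 = -33/4*13 = -429/4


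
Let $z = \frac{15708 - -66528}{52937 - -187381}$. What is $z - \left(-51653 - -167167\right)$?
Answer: $- \frac{4626668536}{40053} \approx -1.1551 \cdot 10^{5}$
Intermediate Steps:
$z = \frac{13706}{40053}$ ($z = \frac{15708 + 66528}{52937 + 187381} = \frac{82236}{240318} = 82236 \cdot \frac{1}{240318} = \frac{13706}{40053} \approx 0.3422$)
$z - \left(-51653 - -167167\right) = \frac{13706}{40053} - \left(-51653 - -167167\right) = \frac{13706}{40053} - \left(-51653 + 167167\right) = \frac{13706}{40053} - 115514 = - \frac{4626668536}{40053}$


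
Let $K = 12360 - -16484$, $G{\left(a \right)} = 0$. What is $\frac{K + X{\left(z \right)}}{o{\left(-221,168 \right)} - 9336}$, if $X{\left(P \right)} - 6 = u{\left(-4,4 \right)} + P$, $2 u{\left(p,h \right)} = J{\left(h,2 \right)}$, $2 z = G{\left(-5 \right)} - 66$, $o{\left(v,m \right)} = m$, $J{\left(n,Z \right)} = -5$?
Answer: $- \frac{57629}{18336} \approx -3.1429$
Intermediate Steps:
$K = 28844$ ($K = 12360 + 16484 = 28844$)
$z = -33$ ($z = \frac{0 - 66}{2} = \frac{1}{2} \left(-66\right) = -33$)
$u{\left(p,h \right)} = - \frac{5}{2}$ ($u{\left(p,h \right)} = \frac{1}{2} \left(-5\right) = - \frac{5}{2}$)
$X{\left(P \right)} = \frac{7}{2} + P$ ($X{\left(P \right)} = 6 + \left(- \frac{5}{2} + P\right) = \frac{7}{2} + P$)
$\frac{K + X{\left(z \right)}}{o{\left(-221,168 \right)} - 9336} = \frac{28844 + \left(\frac{7}{2} - 33\right)}{168 - 9336} = \frac{28844 - \frac{59}{2}}{-9168} = \frac{57629}{2} \left(- \frac{1}{9168}\right) = - \frac{57629}{18336}$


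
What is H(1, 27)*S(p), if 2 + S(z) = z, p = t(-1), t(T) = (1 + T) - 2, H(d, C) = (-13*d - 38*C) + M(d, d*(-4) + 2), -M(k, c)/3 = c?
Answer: 4132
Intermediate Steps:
M(k, c) = -3*c
H(d, C) = -6 - d - 38*C (H(d, C) = (-13*d - 38*C) - 3*(d*(-4) + 2) = (-38*C - 13*d) - 3*(-4*d + 2) = (-38*C - 13*d) - 3*(2 - 4*d) = (-38*C - 13*d) + (-6 + 12*d) = -6 - d - 38*C)
t(T) = -1 + T
p = -2 (p = -1 - 1 = -2)
S(z) = -2 + z
H(1, 27)*S(p) = (-6 - 1*1 - 38*27)*(-2 - 2) = (-6 - 1 - 1026)*(-4) = -1033*(-4) = 4132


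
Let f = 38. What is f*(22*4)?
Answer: 3344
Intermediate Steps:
f*(22*4) = 38*(22*4) = 38*88 = 3344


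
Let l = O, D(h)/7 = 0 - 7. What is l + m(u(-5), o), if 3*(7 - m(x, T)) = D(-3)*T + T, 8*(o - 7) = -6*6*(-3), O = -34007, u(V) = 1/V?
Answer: -33672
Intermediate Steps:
D(h) = -49 (D(h) = 7*(0 - 7) = 7*(-7) = -49)
l = -34007
o = 41/2 (o = 7 + (-6*6*(-3))/8 = 7 + (-36*(-3))/8 = 7 + (1/8)*108 = 7 + 27/2 = 41/2 ≈ 20.500)
m(x, T) = 7 + 16*T (m(x, T) = 7 - (-49*T + T)/3 = 7 - (-16)*T = 7 + 16*T)
l + m(u(-5), o) = -34007 + (7 + 16*(41/2)) = -34007 + (7 + 328) = -34007 + 335 = -33672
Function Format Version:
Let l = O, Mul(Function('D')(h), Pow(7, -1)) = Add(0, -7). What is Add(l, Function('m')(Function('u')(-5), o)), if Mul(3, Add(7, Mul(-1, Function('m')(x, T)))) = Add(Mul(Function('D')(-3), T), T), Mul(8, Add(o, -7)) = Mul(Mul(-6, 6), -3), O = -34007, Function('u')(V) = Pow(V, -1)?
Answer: -33672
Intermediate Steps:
Function('D')(h) = -49 (Function('D')(h) = Mul(7, Add(0, -7)) = Mul(7, -7) = -49)
l = -34007
o = Rational(41, 2) (o = Add(7, Mul(Rational(1, 8), Mul(Mul(-6, 6), -3))) = Add(7, Mul(Rational(1, 8), Mul(-36, -3))) = Add(7, Mul(Rational(1, 8), 108)) = Add(7, Rational(27, 2)) = Rational(41, 2) ≈ 20.500)
Function('m')(x, T) = Add(7, Mul(16, T)) (Function('m')(x, T) = Add(7, Mul(Rational(-1, 3), Add(Mul(-49, T), T))) = Add(7, Mul(Rational(-1, 3), Mul(-48, T))) = Add(7, Mul(16, T)))
Add(l, Function('m')(Function('u')(-5), o)) = Add(-34007, Add(7, Mul(16, Rational(41, 2)))) = Add(-34007, Add(7, 328)) = Add(-34007, 335) = -33672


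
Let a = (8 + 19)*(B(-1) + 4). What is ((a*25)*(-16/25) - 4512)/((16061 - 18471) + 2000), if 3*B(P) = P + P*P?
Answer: 624/41 ≈ 15.220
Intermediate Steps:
B(P) = P/3 + P**2/3 (B(P) = (P + P*P)/3 = (P + P**2)/3 = P/3 + P**2/3)
a = 108 (a = (8 + 19)*((1/3)*(-1)*(1 - 1) + 4) = 27*((1/3)*(-1)*0 + 4) = 27*(0 + 4) = 27*4 = 108)
((a*25)*(-16/25) - 4512)/((16061 - 18471) + 2000) = ((108*25)*(-16/25) - 4512)/((16061 - 18471) + 2000) = (2700*(-16*1/25) - 4512)/(-2410 + 2000) = (2700*(-16/25) - 4512)/(-410) = (-1728 - 4512)*(-1/410) = -6240*(-1/410) = 624/41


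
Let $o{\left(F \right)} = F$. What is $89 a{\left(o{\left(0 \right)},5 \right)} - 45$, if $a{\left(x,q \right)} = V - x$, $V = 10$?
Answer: $845$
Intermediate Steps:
$a{\left(x,q \right)} = 10 - x$
$89 a{\left(o{\left(0 \right)},5 \right)} - 45 = 89 \left(10 - 0\right) - 45 = 89 \left(10 + 0\right) - 45 = 89 \cdot 10 - 45 = 890 - 45 = 845$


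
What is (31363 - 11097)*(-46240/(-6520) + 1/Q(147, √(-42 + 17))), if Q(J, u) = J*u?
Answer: 23427496/163 - 20266*I/735 ≈ 1.4373e+5 - 27.573*I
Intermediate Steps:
(31363 - 11097)*(-46240/(-6520) + 1/Q(147, √(-42 + 17))) = (31363 - 11097)*(-46240/(-6520) + 1/(147*√(-42 + 17))) = 20266*(-46240*(-1/6520) + 1/(147*√(-25))) = 20266*(1156/163 + 1/(147*(5*I))) = 20266*(1156/163 + 1/(735*I)) = 20266*(1156/163 - I/735) = 23427496/163 - 20266*I/735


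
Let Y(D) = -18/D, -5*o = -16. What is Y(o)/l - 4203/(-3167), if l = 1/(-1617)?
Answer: 230480379/25336 ≈ 9097.0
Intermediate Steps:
l = -1/1617 ≈ -0.00061843
o = 16/5 (o = -⅕*(-16) = 16/5 ≈ 3.2000)
Y(o)/l - 4203/(-3167) = (-18/16/5)/(-1/1617) - 4203/(-3167) = -18*5/16*(-1617) - 4203*(-1/3167) = -45/8*(-1617) + 4203/3167 = 72765/8 + 4203/3167 = 230480379/25336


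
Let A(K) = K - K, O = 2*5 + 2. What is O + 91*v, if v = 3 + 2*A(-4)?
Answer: 285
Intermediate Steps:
O = 12 (O = 10 + 2 = 12)
A(K) = 0
v = 3 (v = 3 + 2*0 = 3 + 0 = 3)
O + 91*v = 12 + 91*3 = 12 + 273 = 285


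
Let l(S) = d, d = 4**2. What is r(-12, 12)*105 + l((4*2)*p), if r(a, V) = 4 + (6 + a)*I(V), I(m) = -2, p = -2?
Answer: 1696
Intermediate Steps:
d = 16
r(a, V) = -8 - 2*a (r(a, V) = 4 + (6 + a)*(-2) = 4 + (-12 - 2*a) = -8 - 2*a)
l(S) = 16
r(-12, 12)*105 + l((4*2)*p) = (-8 - 2*(-12))*105 + 16 = (-8 + 24)*105 + 16 = 16*105 + 16 = 1680 + 16 = 1696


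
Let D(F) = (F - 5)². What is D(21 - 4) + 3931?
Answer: 4075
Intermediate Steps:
D(F) = (-5 + F)²
D(21 - 4) + 3931 = (-5 + (21 - 4))² + 3931 = (-5 + 17)² + 3931 = 12² + 3931 = 144 + 3931 = 4075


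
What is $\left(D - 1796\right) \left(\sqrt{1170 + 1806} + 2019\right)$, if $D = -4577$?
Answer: $-12867087 - 25492 \sqrt{186} \approx -1.3215 \cdot 10^{7}$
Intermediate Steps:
$\left(D - 1796\right) \left(\sqrt{1170 + 1806} + 2019\right) = \left(-4577 - 1796\right) \left(\sqrt{1170 + 1806} + 2019\right) = - 6373 \left(\sqrt{2976} + 2019\right) = - 6373 \left(4 \sqrt{186} + 2019\right) = - 6373 \left(2019 + 4 \sqrt{186}\right) = -12867087 - 25492 \sqrt{186}$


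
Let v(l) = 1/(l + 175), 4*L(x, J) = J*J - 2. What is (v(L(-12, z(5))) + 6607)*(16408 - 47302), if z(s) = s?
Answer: -49192155770/241 ≈ -2.0412e+8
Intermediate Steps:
L(x, J) = -1/2 + J**2/4 (L(x, J) = (J*J - 2)/4 = (J**2 - 2)/4 = (-2 + J**2)/4 = -1/2 + J**2/4)
v(l) = 1/(175 + l)
(v(L(-12, z(5))) + 6607)*(16408 - 47302) = (1/(175 + (-1/2 + (1/4)*5**2)) + 6607)*(16408 - 47302) = (1/(175 + (-1/2 + (1/4)*25)) + 6607)*(-30894) = (1/(175 + (-1/2 + 25/4)) + 6607)*(-30894) = (1/(175 + 23/4) + 6607)*(-30894) = (1/(723/4) + 6607)*(-30894) = (4/723 + 6607)*(-30894) = (4776865/723)*(-30894) = -49192155770/241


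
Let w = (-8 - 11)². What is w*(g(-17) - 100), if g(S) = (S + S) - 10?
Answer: -51984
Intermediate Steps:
w = 361 (w = (-19)² = 361)
g(S) = -10 + 2*S (g(S) = 2*S - 10 = -10 + 2*S)
w*(g(-17) - 100) = 361*((-10 + 2*(-17)) - 100) = 361*((-10 - 34) - 100) = 361*(-44 - 100) = 361*(-144) = -51984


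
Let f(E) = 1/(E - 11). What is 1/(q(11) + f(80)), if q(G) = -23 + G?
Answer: -69/827 ≈ -0.083434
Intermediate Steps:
f(E) = 1/(-11 + E)
1/(q(11) + f(80)) = 1/((-23 + 11) + 1/(-11 + 80)) = 1/(-12 + 1/69) = 1/(-827/69) = -69/827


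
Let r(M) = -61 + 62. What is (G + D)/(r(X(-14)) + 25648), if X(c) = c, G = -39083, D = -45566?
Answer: -84649/25649 ≈ -3.3003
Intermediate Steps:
r(M) = 1
(G + D)/(r(X(-14)) + 25648) = (-39083 - 45566)/(1 + 25648) = -84649/25649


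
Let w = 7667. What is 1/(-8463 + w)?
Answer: -1/796 ≈ -0.0012563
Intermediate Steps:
1/(-8463 + w) = 1/(-8463 + 7667) = 1/(-796) = -1/796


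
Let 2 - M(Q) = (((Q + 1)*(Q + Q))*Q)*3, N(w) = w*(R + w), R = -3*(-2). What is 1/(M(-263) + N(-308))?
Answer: 1/108826686 ≈ 9.1889e-9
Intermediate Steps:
R = 6
N(w) = w*(6 + w)
M(Q) = 2 - 6*Q²*(1 + Q) (M(Q) = 2 - ((Q + 1)*(Q + Q))*Q*3 = 2 - ((1 + Q)*(2*Q))*Q*3 = 2 - (2*Q*(1 + Q))*Q*3 = 2 - 2*Q²*(1 + Q)*3 = 2 - 6*Q²*(1 + Q))
1/(M(-263) + N(-308)) = 1/((2 - 6*(-263)² - 6*(-263)³) - 308*(6 - 308)) = 1/((2 - 6*69169 - 6*(-18191447)) - 308*(-302)) = 1/((2 - 415014 + 109148682) + 93016) = 1/(108733670 + 93016) = 1/108826686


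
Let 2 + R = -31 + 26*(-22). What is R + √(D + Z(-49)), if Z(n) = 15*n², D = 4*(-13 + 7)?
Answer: -605 + 3*√3999 ≈ -415.29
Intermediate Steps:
D = -24 (D = 4*(-6) = -24)
R = -605 (R = -2 + (-31 + 26*(-22)) = -2 + (-31 - 572) = -2 - 603 = -605)
R + √(D + Z(-49)) = -605 + √(-24 + 15*(-49)²) = -605 + √(-24 + 15*2401) = -605 + √(-24 + 36015) = -605 + √35991 = -605 + 3*√3999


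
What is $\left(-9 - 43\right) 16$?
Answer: $-832$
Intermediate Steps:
$\left(-9 - 43\right) 16 = \left(-52\right) 16 = -832$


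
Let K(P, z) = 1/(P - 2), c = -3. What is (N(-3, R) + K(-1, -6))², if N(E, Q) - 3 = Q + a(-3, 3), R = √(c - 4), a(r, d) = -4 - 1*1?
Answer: (7 - 3*I*√7)²/9 ≈ -1.5556 - 12.347*I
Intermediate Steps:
K(P, z) = 1/(-2 + P)
a(r, d) = -5 (a(r, d) = -4 - 1 = -5)
R = I*√7 (R = √(-3 - 4) = √(-7) = I*√7 ≈ 2.6458*I)
N(E, Q) = -2 + Q (N(E, Q) = 3 + (Q - 5) = 3 + (-5 + Q) = -2 + Q)
(N(-3, R) + K(-1, -6))² = ((-2 + I*√7) + 1/(-2 - 1))² = ((-2 + I*√7) + 1/(-3))² = ((-2 + I*√7) - ⅓)² = (-7/3 + I*√7)²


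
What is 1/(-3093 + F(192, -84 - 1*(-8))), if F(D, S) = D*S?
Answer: -1/17685 ≈ -5.6545e-5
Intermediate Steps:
1/(-3093 + F(192, -84 - 1*(-8))) = 1/(-3093 + 192*(-84 - 1*(-8))) = 1/(-3093 + 192*(-84 + 8)) = 1/(-3093 + 192*(-76)) = 1/(-3093 - 14592) = 1/(-17685) = -1/17685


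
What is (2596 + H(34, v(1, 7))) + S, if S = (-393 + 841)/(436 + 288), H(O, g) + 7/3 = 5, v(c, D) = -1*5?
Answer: 1411412/543 ≈ 2599.3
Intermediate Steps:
v(c, D) = -5
H(O, g) = 8/3 (H(O, g) = -7/3 + 5 = 8/3)
S = 112/181 (S = 448/724 = 448*(1/724) = 112/181 ≈ 0.61878)
(2596 + H(34, v(1, 7))) + S = (2596 + 8/3) + 112/181 = 7796/3 + 112/181 = 1411412/543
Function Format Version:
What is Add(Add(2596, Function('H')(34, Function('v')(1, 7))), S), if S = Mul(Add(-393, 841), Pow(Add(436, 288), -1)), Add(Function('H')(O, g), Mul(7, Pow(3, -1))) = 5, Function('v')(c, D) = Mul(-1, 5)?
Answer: Rational(1411412, 543) ≈ 2599.3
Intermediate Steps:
Function('v')(c, D) = -5
Function('H')(O, g) = Rational(8, 3) (Function('H')(O, g) = Add(Rational(-7, 3), 5) = Rational(8, 3))
S = Rational(112, 181) (S = Mul(448, Pow(724, -1)) = Mul(448, Rational(1, 724)) = Rational(112, 181) ≈ 0.61878)
Add(Add(2596, Function('H')(34, Function('v')(1, 7))), S) = Add(Add(2596, Rational(8, 3)), Rational(112, 181)) = Add(Rational(7796, 3), Rational(112, 181)) = Rational(1411412, 543)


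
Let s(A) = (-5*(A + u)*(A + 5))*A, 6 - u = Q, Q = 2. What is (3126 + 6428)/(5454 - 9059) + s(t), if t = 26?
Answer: -435854054/3605 ≈ -1.2090e+5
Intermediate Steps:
u = 4 (u = 6 - 1*2 = 6 - 2 = 4)
s(A) = -5*A*(4 + A)*(5 + A) (s(A) = (-5*(A + 4)*(A + 5))*A = (-5*(4 + A)*(5 + A))*A = -5*A*(4 + A)*(5 + A))
(3126 + 6428)/(5454 - 9059) + s(t) = (3126 + 6428)/(5454 - 9059) - 5*26*(20 + 26**2 + 9*26) = 9554/(-3605) - 5*26*(20 + 676 + 234) = 9554*(-1/3605) - 5*26*930 = -9554/3605 - 120900 = -435854054/3605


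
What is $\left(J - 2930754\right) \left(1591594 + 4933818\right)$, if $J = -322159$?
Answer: $-21226597525156$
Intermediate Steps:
$\left(J - 2930754\right) \left(1591594 + 4933818\right) = \left(-322159 - 2930754\right) \left(1591594 + 4933818\right) = \left(-3252913\right) 6525412 = -21226597525156$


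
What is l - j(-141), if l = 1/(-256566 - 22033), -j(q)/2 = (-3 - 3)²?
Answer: 20059127/278599 ≈ 72.000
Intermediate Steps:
j(q) = -72 (j(q) = -2*(-3 - 3)² = -2*(-6)² = -2*36 = -72)
l = -1/278599 (l = 1/(-278599) = -1/278599 ≈ -3.5894e-6)
l - j(-141) = -1/278599 - 1*(-72) = -1/278599 + 72 = 20059127/278599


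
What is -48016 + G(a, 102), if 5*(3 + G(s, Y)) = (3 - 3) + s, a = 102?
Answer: -239993/5 ≈ -47999.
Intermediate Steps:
G(s, Y) = -3 + s/5 (G(s, Y) = -3 + ((3 - 3) + s)/5 = -3 + (0 + s)/5 = -3 + s/5)
-48016 + G(a, 102) = -48016 + (-3 + (1/5)*102) = -48016 + (-3 + 102/5) = -48016 + 87/5 = -239993/5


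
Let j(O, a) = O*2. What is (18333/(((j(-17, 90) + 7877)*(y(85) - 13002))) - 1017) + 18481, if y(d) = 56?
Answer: 1773215569459/101535478 ≈ 17464.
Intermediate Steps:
j(O, a) = 2*O
(18333/(((j(-17, 90) + 7877)*(y(85) - 13002))) - 1017) + 18481 = (18333/(((2*(-17) + 7877)*(56 - 13002))) - 1017) + 18481 = (18333/(((-34 + 7877)*(-12946))) - 1017) + 18481 = (18333/((7843*(-12946))) - 1017) + 18481 = (18333/(-101535478) - 1017) + 18481 = (18333*(-1/101535478) - 1017) + 18481 = (-18333/101535478 - 1017) + 18481 = -103261599459/101535478 + 18481 = 1773215569459/101535478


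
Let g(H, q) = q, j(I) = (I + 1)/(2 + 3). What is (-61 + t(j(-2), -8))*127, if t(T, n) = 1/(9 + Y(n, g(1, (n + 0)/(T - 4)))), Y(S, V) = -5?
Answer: -30861/4 ≈ -7715.3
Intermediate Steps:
j(I) = ⅕ + I/5 (j(I) = (1 + I)/5 = (1 + I)*(⅕) = ⅕ + I/5)
t(T, n) = ¼ (t(T, n) = 1/(9 - 5) = 1/4 = ¼)
(-61 + t(j(-2), -8))*127 = (-61 + ¼)*127 = -243/4*127 = -30861/4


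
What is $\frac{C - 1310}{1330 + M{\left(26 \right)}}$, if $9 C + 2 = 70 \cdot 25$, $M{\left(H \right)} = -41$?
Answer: $- \frac{10042}{11601} \approx -0.86561$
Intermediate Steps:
$C = \frac{1748}{9}$ ($C = - \frac{2}{9} + \frac{70 \cdot 25}{9} = - \frac{2}{9} + \frac{1}{9} \cdot 1750 = - \frac{2}{9} + \frac{1750}{9} = \frac{1748}{9} \approx 194.22$)
$\frac{C - 1310}{1330 + M{\left(26 \right)}} = \frac{\frac{1748}{9} - 1310}{1330 - 41} = - \frac{10042}{9 \cdot 1289} = \left(- \frac{10042}{9}\right) \frac{1}{1289} = - \frac{10042}{11601}$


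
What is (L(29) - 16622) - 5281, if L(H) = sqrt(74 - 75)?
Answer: -21903 + I ≈ -21903.0 + 1.0*I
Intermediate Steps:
L(H) = I (L(H) = sqrt(-1) = I)
(L(29) - 16622) - 5281 = (I - 16622) - 5281 = (-16622 + I) - 5281 = -21903 + I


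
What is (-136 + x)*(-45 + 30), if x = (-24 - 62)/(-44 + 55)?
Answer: 23730/11 ≈ 2157.3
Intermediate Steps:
x = -86/11 ≈ -7.8182
(-136 + x)*(-45 + 30) = (-136 - 86/11)*(-45 + 30) = -1582/11*(-15) = 23730/11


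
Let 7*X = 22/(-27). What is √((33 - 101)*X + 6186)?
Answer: 5*√983346/63 ≈ 78.701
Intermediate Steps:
X = -22/189 (X = (22/(-27))/7 = (22*(-1/27))/7 = (⅐)*(-22/27) = -22/189 ≈ -0.11640)
√((33 - 101)*X + 6186) = √((33 - 101)*(-22/189) + 6186) = √(-68*(-22/189) + 6186) = √(1496/189 + 6186) = √(1170650/189) = 5*√983346/63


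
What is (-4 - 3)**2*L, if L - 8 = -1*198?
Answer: -9310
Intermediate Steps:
L = -190 (L = 8 - 1*198 = 8 - 198 = -190)
(-4 - 3)**2*L = (-4 - 3)**2*(-190) = (-7)**2*(-190) = 49*(-190) = -9310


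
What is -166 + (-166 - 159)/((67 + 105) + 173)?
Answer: -11519/69 ≈ -166.94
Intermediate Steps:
-166 + (-166 - 159)/((67 + 105) + 173) = -166 - 325/(172 + 173) = -166 - 325/345 = -166 - 325*1/345 = -166 - 65/69 = -11519/69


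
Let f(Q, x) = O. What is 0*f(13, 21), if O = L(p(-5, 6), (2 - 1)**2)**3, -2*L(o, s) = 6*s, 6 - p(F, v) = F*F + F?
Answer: 0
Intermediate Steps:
p(F, v) = 6 - F - F**2 (p(F, v) = 6 - (F*F + F) = 6 - (F**2 + F) = 6 - (F + F**2) = 6 + (-F - F**2) = 6 - F - F**2)
L(o, s) = -3*s
O = -27 (O = (-3*(2 - 1)**2)**3 = (-3*1**2)**3 = (-3*1)**3 = (-3)**3 = -27)
f(Q, x) = -27
0*f(13, 21) = 0*(-27) = 0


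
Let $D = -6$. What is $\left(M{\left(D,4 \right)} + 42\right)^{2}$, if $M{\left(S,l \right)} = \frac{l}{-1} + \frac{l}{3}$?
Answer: $\frac{13924}{9} \approx 1547.1$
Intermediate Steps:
$M{\left(S,l \right)} = - \frac{2 l}{3}$ ($M{\left(S,l \right)} = l \left(-1\right) + l \frac{1}{3} = - l + \frac{l}{3} = - \frac{2 l}{3}$)
$\left(M{\left(D,4 \right)} + 42\right)^{2} = \left(\left(- \frac{2}{3}\right) 4 + 42\right)^{2} = \left(- \frac{8}{3} + 42\right)^{2} = \left(\frac{118}{3}\right)^{2} = \frac{13924}{9}$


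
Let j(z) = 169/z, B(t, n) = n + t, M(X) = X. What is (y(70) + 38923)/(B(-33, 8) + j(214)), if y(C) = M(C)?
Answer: -8344502/5181 ≈ -1610.6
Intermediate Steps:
y(C) = C
(y(70) + 38923)/(B(-33, 8) + j(214)) = (70 + 38923)/((8 - 33) + 169/214) = 38993/(-25 + 169*(1/214)) = 38993/(-25 + 169/214) = 38993/(-5181/214) = 38993*(-214/5181) = -8344502/5181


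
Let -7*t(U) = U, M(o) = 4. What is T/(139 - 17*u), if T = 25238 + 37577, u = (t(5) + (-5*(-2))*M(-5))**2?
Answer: -3077935/1278814 ≈ -2.4069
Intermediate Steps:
t(U) = -U/7
u = 75625/49 (u = (-1/7*5 - 5*(-2)*4)**2 = (-5/7 + 10*4)**2 = (-5/7 + 40)**2 = (275/7)**2 = 75625/49 ≈ 1543.4)
T = 62815
T/(139 - 17*u) = 62815/(139 - 17*75625/49) = 62815/(139 - 1285625/49) = 62815/(-1278814/49) = 62815*(-49/1278814) = -3077935/1278814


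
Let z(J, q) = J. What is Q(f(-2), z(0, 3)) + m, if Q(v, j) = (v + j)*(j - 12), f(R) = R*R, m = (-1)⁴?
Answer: -47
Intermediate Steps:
m = 1
f(R) = R²
Q(v, j) = (-12 + j)*(j + v) (Q(v, j) = (j + v)*(-12 + j) = (-12 + j)*(j + v))
Q(f(-2), z(0, 3)) + m = (0² - 12*0 - 12*(-2)² + 0*(-2)²) + 1 = (0 + 0 - 12*4 + 0*4) + 1 = (0 + 0 - 48 + 0) + 1 = -48 + 1 = -47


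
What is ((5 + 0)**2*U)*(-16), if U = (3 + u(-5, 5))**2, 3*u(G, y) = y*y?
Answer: -462400/9 ≈ -51378.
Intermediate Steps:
u(G, y) = y**2/3 (u(G, y) = (y*y)/3 = y**2/3)
U = 1156/9 (U = (3 + (1/3)*5**2)**2 = (3 + (1/3)*25)**2 = (3 + 25/3)**2 = (34/3)**2 = 1156/9 ≈ 128.44)
((5 + 0)**2*U)*(-16) = ((5 + 0)**2*(1156/9))*(-16) = (5**2*(1156/9))*(-16) = (25*(1156/9))*(-16) = (28900/9)*(-16) = -462400/9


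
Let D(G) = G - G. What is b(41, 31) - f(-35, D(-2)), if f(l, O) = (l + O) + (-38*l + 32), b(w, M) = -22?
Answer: -1349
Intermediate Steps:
D(G) = 0
f(l, O) = 32 + O - 37*l (f(l, O) = (O + l) + (32 - 38*l) = 32 + O - 37*l)
b(41, 31) - f(-35, D(-2)) = -22 - (32 + 0 - 37*(-35)) = -22 - (32 + 0 + 1295) = -22 - 1*1327 = -22 - 1327 = -1349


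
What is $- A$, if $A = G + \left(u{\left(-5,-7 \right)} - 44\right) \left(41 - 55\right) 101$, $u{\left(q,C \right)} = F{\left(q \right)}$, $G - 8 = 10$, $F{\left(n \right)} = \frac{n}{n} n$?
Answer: $-69304$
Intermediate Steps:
$F{\left(n \right)} = n$ ($F{\left(n \right)} = 1 n = n$)
$G = 18$ ($G = 8 + 10 = 18$)
$u{\left(q,C \right)} = q$
$A = 69304$ ($A = 18 + \left(-5 - 44\right) \left(41 - 55\right) 101 = 18 + \left(-49\right) \left(-14\right) 101 = 18 + 686 \cdot 101 = 18 + 69286 = 69304$)
$- A = \left(-1\right) 69304 = -69304$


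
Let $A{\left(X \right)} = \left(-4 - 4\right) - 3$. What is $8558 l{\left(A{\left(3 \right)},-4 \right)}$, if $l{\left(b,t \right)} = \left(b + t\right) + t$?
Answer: $-162602$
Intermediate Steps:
$A{\left(X \right)} = -11$ ($A{\left(X \right)} = -8 - 3 = -11$)
$l{\left(b,t \right)} = b + 2 t$
$8558 l{\left(A{\left(3 \right)},-4 \right)} = 8558 \left(-11 + 2 \left(-4\right)\right) = 8558 \left(-11 - 8\right) = 8558 \left(-19\right) = -162602$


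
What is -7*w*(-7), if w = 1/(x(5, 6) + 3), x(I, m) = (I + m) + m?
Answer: 49/20 ≈ 2.4500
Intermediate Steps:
x(I, m) = I + 2*m
w = 1/20 (w = 1/((5 + 2*6) + 3) = 1/((5 + 12) + 3) = 1/(17 + 3) = 1/20 ≈ 0.050000)
-7*w*(-7) = -7*1/20*(-7) = -7/20*(-7) = 49/20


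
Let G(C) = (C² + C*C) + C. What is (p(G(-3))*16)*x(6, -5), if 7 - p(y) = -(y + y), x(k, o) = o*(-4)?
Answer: 11840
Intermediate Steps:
x(k, o) = -4*o
G(C) = C + 2*C² (G(C) = (C² + C²) + C = 2*C² + C = C + 2*C²)
p(y) = 7 + 2*y (p(y) = 7 - (-1)*(y + y) = 7 - (-1)*2*y = 7 - (-2)*y = 7 + 2*y)
(p(G(-3))*16)*x(6, -5) = ((7 + 2*(-3*(1 + 2*(-3))))*16)*(-4*(-5)) = ((7 + 2*(-3*(1 - 6)))*16)*20 = ((7 + 2*(-3*(-5)))*16)*20 = ((7 + 2*15)*16)*20 = ((7 + 30)*16)*20 = (37*16)*20 = 592*20 = 11840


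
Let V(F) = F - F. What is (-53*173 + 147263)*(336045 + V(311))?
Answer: 46405798230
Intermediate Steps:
V(F) = 0
(-53*173 + 147263)*(336045 + V(311)) = (-53*173 + 147263)*(336045 + 0) = (-9169 + 147263)*336045 = 138094*336045 = 46405798230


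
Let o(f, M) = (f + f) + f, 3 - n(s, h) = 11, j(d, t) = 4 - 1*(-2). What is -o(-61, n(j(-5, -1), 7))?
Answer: 183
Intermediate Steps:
j(d, t) = 6 (j(d, t) = 4 + 2 = 6)
n(s, h) = -8 (n(s, h) = 3 - 1*11 = 3 - 11 = -8)
o(f, M) = 3*f (o(f, M) = 2*f + f = 3*f)
-o(-61, n(j(-5, -1), 7)) = -3*(-61) = -1*(-183) = 183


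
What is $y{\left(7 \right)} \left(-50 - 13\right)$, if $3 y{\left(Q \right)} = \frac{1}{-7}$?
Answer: $3$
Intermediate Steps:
$y{\left(Q \right)} = - \frac{1}{21}$ ($y{\left(Q \right)} = \frac{1}{3 \left(-7\right)} = \frac{1}{3} \left(- \frac{1}{7}\right) = - \frac{1}{21}$)
$y{\left(7 \right)} \left(-50 - 13\right) = - \frac{-50 - 13}{21} = \left(- \frac{1}{21}\right) \left(-63\right) = 3$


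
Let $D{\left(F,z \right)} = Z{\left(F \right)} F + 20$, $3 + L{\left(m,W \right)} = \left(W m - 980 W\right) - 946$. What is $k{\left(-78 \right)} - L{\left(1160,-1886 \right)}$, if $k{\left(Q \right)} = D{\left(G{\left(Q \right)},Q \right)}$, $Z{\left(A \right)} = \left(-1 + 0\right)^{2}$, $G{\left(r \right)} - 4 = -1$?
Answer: $340452$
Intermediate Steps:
$G{\left(r \right)} = 3$ ($G{\left(r \right)} = 4 - 1 = 3$)
$Z{\left(A \right)} = 1$ ($Z{\left(A \right)} = \left(-1\right)^{2} = 1$)
$L{\left(m,W \right)} = -949 - 980 W + W m$ ($L{\left(m,W \right)} = -3 - \left(946 + 980 W - W m\right) = -949 - 980 W + W m$)
$D{\left(F,z \right)} = 20 + F$ ($D{\left(F,z \right)} = 1 F + 20 = F + 20 = 20 + F$)
$k{\left(Q \right)} = 23$ ($k{\left(Q \right)} = 20 + 3 = 23$)
$k{\left(-78 \right)} - L{\left(1160,-1886 \right)} = 23 - \left(-949 - -1848280 - 2187760\right) = 23 - \left(-949 + 1848280 - 2187760\right) = 23 - -340429 = 23 + 340429 = 340452$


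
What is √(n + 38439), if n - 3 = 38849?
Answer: √77291 ≈ 278.01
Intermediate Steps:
n = 38852 (n = 3 + 38849 = 38852)
√(n + 38439) = √(38852 + 38439) = √77291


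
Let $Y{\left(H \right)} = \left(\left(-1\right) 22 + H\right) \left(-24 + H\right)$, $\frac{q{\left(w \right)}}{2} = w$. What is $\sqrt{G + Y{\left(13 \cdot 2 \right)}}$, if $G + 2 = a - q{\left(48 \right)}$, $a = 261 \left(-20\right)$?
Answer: $3 i \sqrt{590} \approx 72.87 i$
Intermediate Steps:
$q{\left(w \right)} = 2 w$
$a = -5220$
$Y{\left(H \right)} = \left(-24 + H\right) \left(-22 + H\right)$ ($Y{\left(H \right)} = \left(-22 + H\right) \left(-24 + H\right) = \left(-24 + H\right) \left(-22 + H\right)$)
$G = -5318$ ($G = -2 - \left(5220 + 2 \cdot 48\right) = -2 - 5316 = -5318$)
$\sqrt{G + Y{\left(13 \cdot 2 \right)}} = \sqrt{-5318 + \left(528 + \left(13 \cdot 2\right)^{2} - 46 \cdot 13 \cdot 2\right)} = \sqrt{-5318 + \left(528 + 26^{2} - 1196\right)} = \sqrt{-5318 + \left(528 + 676 - 1196\right)} = \sqrt{-5318 + 8} = \sqrt{-5310} = 3 i \sqrt{590}$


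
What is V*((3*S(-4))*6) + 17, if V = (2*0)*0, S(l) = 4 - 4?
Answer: 17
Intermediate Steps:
S(l) = 0
V = 0 (V = 0*0 = 0)
V*((3*S(-4))*6) + 17 = 0*((3*0)*6) + 17 = 0*(0*6) + 17 = 0*0 + 17 = 0 + 17 = 17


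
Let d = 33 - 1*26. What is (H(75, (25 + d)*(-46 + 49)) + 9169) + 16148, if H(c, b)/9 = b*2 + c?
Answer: 27720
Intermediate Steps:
d = 7 (d = 33 - 26 = 7)
H(c, b) = 9*c + 18*b (H(c, b) = 9*(b*2 + c) = 9*(2*b + c) = 9*(c + 2*b) = 9*c + 18*b)
(H(75, (25 + d)*(-46 + 49)) + 9169) + 16148 = ((9*75 + 18*((25 + 7)*(-46 + 49))) + 9169) + 16148 = ((675 + 18*(32*3)) + 9169) + 16148 = ((675 + 18*96) + 9169) + 16148 = ((675 + 1728) + 9169) + 16148 = (2403 + 9169) + 16148 = 11572 + 16148 = 27720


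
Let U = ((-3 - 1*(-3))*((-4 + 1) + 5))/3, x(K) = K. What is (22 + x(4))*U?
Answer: 0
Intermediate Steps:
U = 0 (U = ((-3 + 3)*(-3 + 5))*(⅓) = (0*2)*(⅓) = 0*(⅓) = 0)
(22 + x(4))*U = (22 + 4)*0 = 26*0 = 0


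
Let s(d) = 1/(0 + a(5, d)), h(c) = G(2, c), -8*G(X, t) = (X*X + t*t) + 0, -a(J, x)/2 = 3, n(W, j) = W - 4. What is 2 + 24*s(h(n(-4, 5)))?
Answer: -2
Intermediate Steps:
n(W, j) = -4 + W
a(J, x) = -6 (a(J, x) = -2*3 = -6)
G(X, t) = -X²/8 - t²/8 (G(X, t) = -((X*X + t*t) + 0)/8 = -((X² + t²) + 0)/8 = -(X² + t²)/8 = -X²/8 - t²/8)
h(c) = -½ - c²/8 (h(c) = -⅛*2² - c²/8 = -⅛*4 - c²/8 = -½ - c²/8)
s(d) = -⅙ (s(d) = 1/(0 - 6) = 1/(-6) = -⅙)
2 + 24*s(h(n(-4, 5))) = 2 + 24*(-⅙) = 2 - 4 = -2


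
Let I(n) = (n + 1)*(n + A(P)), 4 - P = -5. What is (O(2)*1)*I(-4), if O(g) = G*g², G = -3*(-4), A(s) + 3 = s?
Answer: -288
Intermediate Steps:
P = 9 (P = 4 - 1*(-5) = 4 + 5 = 9)
A(s) = -3 + s
I(n) = (1 + n)*(6 + n) (I(n) = (n + 1)*(n + (-3 + 9)) = (1 + n)*(n + 6) = (1 + n)*(6 + n))
G = 12
O(g) = 12*g²
(O(2)*1)*I(-4) = ((12*2²)*1)*(6 + (-4)² + 7*(-4)) = ((12*4)*1)*(6 + 16 - 28) = (48*1)*(-6) = 48*(-6) = -288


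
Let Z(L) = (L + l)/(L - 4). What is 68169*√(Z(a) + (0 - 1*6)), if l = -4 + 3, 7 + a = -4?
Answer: 68169*I*√130/5 ≈ 1.5545e+5*I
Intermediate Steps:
a = -11 (a = -7 - 4 = -11)
l = -1
Z(L) = (-1 + L)/(-4 + L) (Z(L) = (L - 1)/(L - 4) = (-1 + L)/(-4 + L))
68169*√(Z(a) + (0 - 1*6)) = 68169*√((-1 - 11)/(-4 - 11) + (0 - 1*6)) = 68169*√(-12/(-15) + (0 - 6)) = 68169*√(-1/15*(-12) - 6) = 68169*√(⅘ - 6) = 68169*√(-26/5) = 68169*(I*√130/5) = 68169*I*√130/5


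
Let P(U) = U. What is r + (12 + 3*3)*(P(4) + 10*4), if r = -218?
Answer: 706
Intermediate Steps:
r + (12 + 3*3)*(P(4) + 10*4) = -218 + (12 + 3*3)*(4 + 10*4) = -218 + (12 + 9)*(4 + 40) = -218 + 21*44 = -218 + 924 = 706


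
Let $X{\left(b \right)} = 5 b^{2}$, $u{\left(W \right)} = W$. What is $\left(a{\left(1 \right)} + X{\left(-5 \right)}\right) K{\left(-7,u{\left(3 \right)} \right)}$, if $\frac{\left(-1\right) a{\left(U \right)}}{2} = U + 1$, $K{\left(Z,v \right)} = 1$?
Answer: $121$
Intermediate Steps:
$a{\left(U \right)} = -2 - 2 U$ ($a{\left(U \right)} = - 2 \left(U + 1\right) = - 2 \left(1 + U\right) = -2 - 2 U$)
$\left(a{\left(1 \right)} + X{\left(-5 \right)}\right) K{\left(-7,u{\left(3 \right)} \right)} = \left(\left(-2 - 2\right) + 5 \left(-5\right)^{2}\right) 1 = \left(\left(-2 - 2\right) + 5 \cdot 25\right) 1 = \left(-4 + 125\right) 1 = 121 \cdot 1 = 121$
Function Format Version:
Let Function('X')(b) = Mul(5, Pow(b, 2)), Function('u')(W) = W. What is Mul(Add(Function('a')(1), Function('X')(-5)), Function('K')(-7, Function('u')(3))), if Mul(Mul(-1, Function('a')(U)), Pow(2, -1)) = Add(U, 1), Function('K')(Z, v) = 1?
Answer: 121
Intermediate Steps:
Function('a')(U) = Add(-2, Mul(-2, U)) (Function('a')(U) = Mul(-2, Add(U, 1)) = Mul(-2, Add(1, U)) = Add(-2, Mul(-2, U)))
Mul(Add(Function('a')(1), Function('X')(-5)), Function('K')(-7, Function('u')(3))) = Mul(Add(Add(-2, Mul(-2, 1)), Mul(5, Pow(-5, 2))), 1) = Mul(Add(Add(-2, -2), Mul(5, 25)), 1) = Mul(Add(-4, 125), 1) = Mul(121, 1) = 121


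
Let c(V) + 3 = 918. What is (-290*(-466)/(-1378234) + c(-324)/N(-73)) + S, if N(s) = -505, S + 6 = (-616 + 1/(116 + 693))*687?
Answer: -23829095308208044/56307060953 ≈ -4.2320e+5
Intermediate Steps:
c(V) = 915 (c(V) = -3 + 918 = 915)
S = -342366495/809 (S = -6 + (-616 + 1/(116 + 693))*687 = -6 + (-616 + 1/809)*687 = -6 - 498343/809*687 = -6 - 342361641/809 = -342366495/809 ≈ -4.2320e+5)
(-290*(-466)/(-1378234) + c(-324)/N(-73)) + S = (-290*(-466)/(-1378234) + 915/(-505)) - 342366495/809 = (135140*(-1/1378234) + 915*(-1/505)) - 342366495/809 = (-67570/689117 - 183/101) - 342366495/809 = -132932981/69600817 - 342366495/809 = -23829095308208044/56307060953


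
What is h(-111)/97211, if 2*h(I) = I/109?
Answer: -111/21191998 ≈ -5.2378e-6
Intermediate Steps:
h(I) = I/218 (h(I) = (I/109)/2 = I/218)
h(-111)/97211 = ((1/218)*(-111))/97211 = -111/218*1/97211 = -111/21191998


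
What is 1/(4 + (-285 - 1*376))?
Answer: -1/657 ≈ -0.0015221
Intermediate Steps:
1/(4 + (-285 - 1*376)) = 1/(4 + (-285 - 376)) = 1/(4 - 661) = 1/(-657) = -1/657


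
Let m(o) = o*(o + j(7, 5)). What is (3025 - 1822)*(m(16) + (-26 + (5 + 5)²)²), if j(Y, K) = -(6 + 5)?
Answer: 6683868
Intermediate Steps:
j(Y, K) = -11 (j(Y, K) = -1*11 = -11)
m(o) = o*(-11 + o) (m(o) = o*(o - 11) = o*(-11 + o))
(3025 - 1822)*(m(16) + (-26 + (5 + 5)²)²) = (3025 - 1822)*(16*(-11 + 16) + (-26 + (5 + 5)²)²) = 1203*(16*5 + (-26 + 10²)²) = 1203*(80 + (-26 + 100)²) = 1203*(80 + 74²) = 1203*(80 + 5476) = 1203*5556 = 6683868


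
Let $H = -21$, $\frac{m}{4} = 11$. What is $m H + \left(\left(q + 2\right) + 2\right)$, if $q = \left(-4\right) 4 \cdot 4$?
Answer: $-984$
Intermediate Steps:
$m = 44$ ($m = 4 \cdot 11 = 44$)
$q = -64$ ($q = \left(-16\right) 4 = -64$)
$m H + \left(\left(q + 2\right) + 2\right) = 44 \left(-21\right) + \left(\left(-64 + 2\right) + 2\right) = -924 + \left(-62 + 2\right) = -924 - 60 = -984$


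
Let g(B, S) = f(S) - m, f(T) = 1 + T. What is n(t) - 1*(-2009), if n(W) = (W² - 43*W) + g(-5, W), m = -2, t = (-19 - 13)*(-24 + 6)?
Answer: 309596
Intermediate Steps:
t = 576 (t = -32*(-18) = 576)
g(B, S) = 3 + S (g(B, S) = (1 + S) - 1*(-2) = (1 + S) + 2 = 3 + S)
n(W) = 3 + W² - 42*W (n(W) = (W² - 43*W) + (3 + W) = 3 + W² - 42*W)
n(t) - 1*(-2009) = (3 + 576² - 42*576) - 1*(-2009) = (3 + 331776 - 24192) + 2009 = 307587 + 2009 = 309596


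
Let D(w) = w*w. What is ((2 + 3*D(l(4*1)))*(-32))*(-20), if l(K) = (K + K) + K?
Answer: 277760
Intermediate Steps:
l(K) = 3*K (l(K) = 2*K + K = 3*K)
D(w) = w**2
((2 + 3*D(l(4*1)))*(-32))*(-20) = ((2 + 3*(3*(4*1))**2)*(-32))*(-20) = ((2 + 3*(3*4)**2)*(-32))*(-20) = ((2 + 3*12**2)*(-32))*(-20) = ((2 + 3*144)*(-32))*(-20) = ((2 + 432)*(-32))*(-20) = (434*(-32))*(-20) = -13888*(-20) = 277760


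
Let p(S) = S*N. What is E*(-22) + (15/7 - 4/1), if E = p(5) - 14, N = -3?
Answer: 4453/7 ≈ 636.14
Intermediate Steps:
p(S) = -3*S (p(S) = S*(-3) = -3*S)
E = -29 (E = -3*5 - 14 = -15 - 14 = -29)
E*(-22) + (15/7 - 4/1) = -29*(-22) + (15/7 - 4/1) = 638 + (15*(1/7) - 4*1) = 638 + (15/7 - 4) = 638 - 13/7 = 4453/7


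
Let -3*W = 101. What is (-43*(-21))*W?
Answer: -30401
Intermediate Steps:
W = -101/3 (W = -1/3*101 = -101/3 ≈ -33.667)
(-43*(-21))*W = -43*(-21)*(-101/3) = 903*(-101/3) = -30401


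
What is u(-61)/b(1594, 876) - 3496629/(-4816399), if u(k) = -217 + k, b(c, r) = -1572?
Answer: 3417829855/3785689614 ≈ 0.90283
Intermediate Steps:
u(-61)/b(1594, 876) - 3496629/(-4816399) = (-217 - 61)/(-1572) - 3496629/(-4816399) = -278*(-1/1572) - 3496629*(-1/4816399) = 139/786 + 3496629/4816399 = 3417829855/3785689614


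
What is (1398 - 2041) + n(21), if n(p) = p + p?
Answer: -601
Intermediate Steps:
n(p) = 2*p
(1398 - 2041) + n(21) = (1398 - 2041) + 2*21 = -643 + 42 = -601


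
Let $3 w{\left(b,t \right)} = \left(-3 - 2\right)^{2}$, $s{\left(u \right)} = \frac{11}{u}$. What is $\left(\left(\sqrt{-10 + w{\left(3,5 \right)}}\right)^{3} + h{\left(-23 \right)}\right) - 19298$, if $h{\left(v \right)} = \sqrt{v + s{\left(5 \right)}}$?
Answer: $-19298 - \frac{5 i \sqrt{15}}{9} + \frac{2 i \sqrt{130}}{5} \approx -19298.0 + 2.409 i$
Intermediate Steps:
$w{\left(b,t \right)} = \frac{25}{3}$ ($w{\left(b,t \right)} = \frac{\left(-3 - 2\right)^{2}}{3} = \frac{\left(-5\right)^{2}}{3} = \frac{1}{3} \cdot 25 = \frac{25}{3}$)
$h{\left(v \right)} = \sqrt{\frac{11}{5} + v}$ ($h{\left(v \right)} = \sqrt{v + \frac{11}{5}} = \sqrt{\frac{11}{5} + v}$)
$\left(\left(\sqrt{-10 + w{\left(3,5 \right)}}\right)^{3} + h{\left(-23 \right)}\right) - 19298 = \left(\left(\sqrt{-10 + \frac{25}{3}}\right)^{3} + \frac{\sqrt{55 + 25 \left(-23\right)}}{5}\right) - 19298 = \left(\left(\sqrt{- \frac{5}{3}}\right)^{3} + \frac{\sqrt{55 - 575}}{5}\right) - 19298 = \left(\left(\frac{i \sqrt{15}}{3}\right)^{3} + \frac{\sqrt{-520}}{5}\right) - 19298 = \left(- \frac{5 i \sqrt{15}}{9} + \frac{2 i \sqrt{130}}{5}\right) - 19298 = -19298 - \frac{5 i \sqrt{15}}{9} + \frac{2 i \sqrt{130}}{5}$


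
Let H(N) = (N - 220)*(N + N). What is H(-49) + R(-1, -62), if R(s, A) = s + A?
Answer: 26299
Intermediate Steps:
R(s, A) = A + s
H(N) = 2*N*(-220 + N) (H(N) = (-220 + N)*(2*N) = 2*N*(-220 + N))
H(-49) + R(-1, -62) = 2*(-49)*(-220 - 49) + (-62 - 1) = 2*(-49)*(-269) - 63 = 26362 - 63 = 26299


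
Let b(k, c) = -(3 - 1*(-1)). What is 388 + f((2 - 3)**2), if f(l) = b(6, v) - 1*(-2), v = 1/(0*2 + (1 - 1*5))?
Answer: 386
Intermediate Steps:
v = -1/4 (v = 1/(0 + (1 - 5)) = 1/(0 - 4) = 1/(-4) = -1/4 ≈ -0.25000)
b(k, c) = -4 (b(k, c) = -(3 + 1) = -1*4 = -4)
f(l) = -2 (f(l) = -4 - 1*(-2) = -4 + 2 = -2)
388 + f((2 - 3)**2) = 388 - 2 = 386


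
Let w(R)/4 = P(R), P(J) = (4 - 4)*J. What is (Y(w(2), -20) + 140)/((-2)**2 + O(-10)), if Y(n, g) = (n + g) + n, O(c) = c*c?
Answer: 15/13 ≈ 1.1538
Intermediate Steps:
P(J) = 0 (P(J) = 0*J = 0)
O(c) = c**2
w(R) = 0 (w(R) = 4*0 = 0)
Y(n, g) = g + 2*n (Y(n, g) = (g + n) + n = g + 2*n)
(Y(w(2), -20) + 140)/((-2)**2 + O(-10)) = ((-20 + 2*0) + 140)/((-2)**2 + (-10)**2) = ((-20 + 0) + 140)/(4 + 100) = (-20 + 140)/104 = 120*(1/104) = 15/13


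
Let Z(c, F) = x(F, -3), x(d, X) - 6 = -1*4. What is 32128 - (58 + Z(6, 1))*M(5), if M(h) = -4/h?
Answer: 32176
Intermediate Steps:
x(d, X) = 2 (x(d, X) = 6 - 1*4 = 6 - 4 = 2)
Z(c, F) = 2
32128 - (58 + Z(6, 1))*M(5) = 32128 - (58 + 2)*(-4/5) = 32128 - 60*(-4*1/5) = 32128 - 60*(-4)/5 = 32128 - 1*(-48) = 32128 + 48 = 32176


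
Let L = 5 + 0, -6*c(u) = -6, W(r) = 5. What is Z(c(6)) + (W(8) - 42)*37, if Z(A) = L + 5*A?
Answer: -1359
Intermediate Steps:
c(u) = 1 (c(u) = -1/6*(-6) = 1)
L = 5
Z(A) = 5 + 5*A
Z(c(6)) + (W(8) - 42)*37 = (5 + 5*1) + (5 - 42)*37 = (5 + 5) - 37*37 = 10 - 1369 = -1359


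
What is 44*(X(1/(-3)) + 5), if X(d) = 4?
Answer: 396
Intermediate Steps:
44*(X(1/(-3)) + 5) = 44*(4 + 5) = 44*9 = 396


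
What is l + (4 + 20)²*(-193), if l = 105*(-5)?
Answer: -111693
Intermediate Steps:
l = -525
l + (4 + 20)²*(-193) = -525 + (4 + 20)²*(-193) = -525 + 24²*(-193) = -525 + 576*(-193) = -525 - 111168 = -111693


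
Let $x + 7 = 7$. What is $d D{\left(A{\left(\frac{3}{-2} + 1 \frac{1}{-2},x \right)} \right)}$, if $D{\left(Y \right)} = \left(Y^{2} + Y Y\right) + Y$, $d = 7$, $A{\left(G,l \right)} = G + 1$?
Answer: $7$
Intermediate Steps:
$x = 0$ ($x = -7 + 7 = 0$)
$A{\left(G,l \right)} = 1 + G$
$D{\left(Y \right)} = Y + 2 Y^{2}$ ($D{\left(Y \right)} = \left(Y^{2} + Y^{2}\right) + Y = 2 Y^{2} + Y = Y + 2 Y^{2}$)
$d D{\left(A{\left(\frac{3}{-2} + 1 \frac{1}{-2},x \right)} \right)} = 7 \left(1 + \left(\frac{3}{-2} + 1 \frac{1}{-2}\right)\right) \left(1 + 2 \left(1 + \left(\frac{3}{-2} + 1 \frac{1}{-2}\right)\right)\right) = 7 \left(1 + \left(3 \left(- \frac{1}{2}\right) + 1 \left(- \frac{1}{2}\right)\right)\right) \left(1 + 2 \left(1 + \left(3 \left(- \frac{1}{2}\right) + 1 \left(- \frac{1}{2}\right)\right)\right)\right) = 7 \left(1 - 2\right) \left(1 + 2 \left(1 - 2\right)\right) = 7 \left(- (1 + 2 \left(-1\right))\right) = 7 \left(- (1 - 2)\right) = 7 \left(\left(-1\right) \left(-1\right)\right) = 7 \cdot 1 = 7$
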